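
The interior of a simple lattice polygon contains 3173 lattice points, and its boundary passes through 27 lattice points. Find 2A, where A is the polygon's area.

6371

Pick's theorem states A = I + B/2 − 1, so A = 3173 + 27/2 − 1 = 6371/2.
Hence 2A = 6371.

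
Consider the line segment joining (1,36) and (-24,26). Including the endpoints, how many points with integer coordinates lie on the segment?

6

The number of lattice points on a segment between lattice points is gcd(|Δx|,|Δy|) + 1 = gcd(25,10) + 1 = 5 + 1 = 6.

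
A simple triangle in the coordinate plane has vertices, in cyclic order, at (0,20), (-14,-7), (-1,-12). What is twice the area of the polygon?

421

The shoelace formula gives twice the area as |(0·(-7) − (-14)·20) + ((-14)·(-12) − (-1)·(-7)) + ((-1)·20 − 0·(-12))| = 421, so the area is 210.5.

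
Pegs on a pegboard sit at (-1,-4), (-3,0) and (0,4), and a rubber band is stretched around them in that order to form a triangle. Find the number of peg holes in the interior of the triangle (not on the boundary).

Using the shoelace formula, 2A = |((-1)·0 − (-3)·(-4)) + ((-3)·4 − 0·0) + (0·(-4) − (-1)·4)| = 20, so the area is 10.
The number of boundary lattice points is Σ gcd(|Δx|,|Δy|) = gcd(2,4) + gcd(3,4) + gcd(1,8) = 2+1+1 = 4.
By Pick's theorem A = I + B/2 − 1, so I = 10 − 4/2 + 1 = 9.

9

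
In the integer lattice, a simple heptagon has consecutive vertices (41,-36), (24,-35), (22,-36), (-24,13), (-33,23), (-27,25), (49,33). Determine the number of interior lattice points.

3397

The shoelace formula gives twice the area as |(41·(-35) − 24·(-36)) + (24·(-36) − 22·(-35)) + (22·13 − (-24)·(-36)) + ((-24)·23 − (-33)·13) + ((-33)·25 − (-27)·23) + ((-27)·33 − 49·25) + (49·(-36) − 41·33)| = 6803, so the area is 6803/2.
Summing gcd(|Δx|,|Δy|) over the edges gives the boundary count: gcd(17,1) + gcd(2,1) + gcd(46,49) + gcd(9,10) + gcd(6,2) + gcd(76,8) + gcd(8,69) = 1+1+1+1+2+4+1 = 11.
Pick's theorem gives I = A − B/2 + 1 = 6803/2 − 11/2 + 1 = 3397.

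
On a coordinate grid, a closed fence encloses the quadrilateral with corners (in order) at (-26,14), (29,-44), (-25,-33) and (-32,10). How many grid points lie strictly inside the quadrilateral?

1405

Using the shoelace formula, 2A = |[(-26)·(-44) − 29·14] + [29·(-33) − (-25)·(-44)] + [(-25)·10 − (-32)·(-33)] + [(-32)·14 − (-26)·10]| = 2813, so the area is 1406.5.
Along each edge there are gcd(|Δx|,|Δy|)+1 lattice points, so counting each shared vertex once the boundary has gcd(55,58) + gcd(54,11) + gcd(7,43) + gcd(6,4) = 1+1+1+2 = 5.
By Pick's theorem A = I + B/2 − 1, so I = 1406.5 − 5/2 + 1 = 1405.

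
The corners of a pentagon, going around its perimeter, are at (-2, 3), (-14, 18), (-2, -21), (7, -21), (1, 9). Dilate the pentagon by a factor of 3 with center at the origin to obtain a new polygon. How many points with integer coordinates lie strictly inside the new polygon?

Using the shoelace formula, 2A = |[(-2)·18 − (-14)·3] + [(-14)·(-21) − (-2)·18] + [(-2)·(-21) − 7·(-21)] + [7·9 − 1·(-21)] + [1·3 − (-2)·9]| = 630, so the area is 315.
Summing gcd(|Δx|,|Δy|) over the edges gives the boundary count: gcd(12,15) + gcd(12,39) + gcd(9,0) + gcd(6,30) + gcd(3,6) = 3+3+9+6+3 = 24.
Scaling by 3 multiplies the area by 3² = 9 (so the new area is 2835) and multiplies the boundary lattice-point count by 3, giving 72.
By Pick's theorem, the interior count of the dilated polygon is 2835 − 72/2 + 1 = 2800.

2800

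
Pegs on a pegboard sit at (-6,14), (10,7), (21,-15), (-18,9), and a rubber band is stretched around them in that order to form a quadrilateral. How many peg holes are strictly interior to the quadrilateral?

Using the shoelace formula, 2A = |((-6)·7 − 10·14) + (10·(-15) − 21·7) + (21·9 − (-18)·(-15)) + ((-18)·14 − (-6)·9)| = 758, so the area is 379.
Summing gcd(|Δx|,|Δy|) over the edges gives the boundary count: gcd(16,7) + gcd(11,22) + gcd(39,24) + gcd(12,5) = 1+11+3+1 = 16.
By Pick's theorem A = I + B/2 − 1, so I = 379 − 16/2 + 1 = 372.

372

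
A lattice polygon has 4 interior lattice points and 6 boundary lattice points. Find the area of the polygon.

By Pick's theorem, A = I + B/2 − 1 = 4 + 6/2 − 1 = 6.

6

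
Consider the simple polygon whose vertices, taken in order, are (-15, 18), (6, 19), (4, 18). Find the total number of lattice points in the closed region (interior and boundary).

By the shoelace formula, twice the signed area is |[(-15)·19 − 6·18] + [6·18 − 4·19] + [4·18 − (-15)·18]| = 19, so the area is 19/2.
The number of boundary lattice points is Σ gcd(|Δx|,|Δy|) = gcd(21,1) + gcd(2,1) + gcd(19,0) = 1+1+19 = 21.
Pick's theorem gives I = A − B/2 + 1 = 19/2 − 21/2 + 1 = 0, so the closed region contains I + B = 0 + 21 = 21 lattice points.

21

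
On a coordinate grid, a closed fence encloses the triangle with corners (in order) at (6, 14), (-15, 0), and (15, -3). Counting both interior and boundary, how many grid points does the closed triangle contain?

248

By the shoelace formula, twice the signed area is |(6·0 − (-15)·14) + ((-15)·(-3) − 15·0) + (15·14 − 6·(-3))| = 483, so the area is 241.5.
Summing gcd(|Δx|,|Δy|) over the edges gives the boundary count: gcd(21,14) + gcd(30,3) + gcd(9,17) = 7+3+1 = 11.
Pick's theorem gives I = A − B/2 + 1 = 241.5 − 11/2 + 1 = 237, so the closed region contains I + B = 237 + 11 = 248 lattice points.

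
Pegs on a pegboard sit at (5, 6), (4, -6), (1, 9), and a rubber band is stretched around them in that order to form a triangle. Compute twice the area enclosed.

Using the shoelace formula, 2A = |[5·(-6) − 4·6] + [4·9 − 1·(-6)] + [1·6 − 5·9]| = 51, so the area is 25.5.

51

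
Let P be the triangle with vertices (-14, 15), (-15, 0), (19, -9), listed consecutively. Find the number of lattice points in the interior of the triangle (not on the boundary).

By the shoelace formula, twice the signed area is |[(-14)·0 − (-15)·15] + [(-15)·(-9) − 19·0] + [19·15 − (-14)·(-9)]| = 519, so the area is 519/2.
Along each edge there are gcd(|Δx|,|Δy|)+1 lattice points, so counting each shared vertex once the boundary has gcd(1,15) + gcd(34,9) + gcd(33,24) = 1+1+3 = 5.
By Pick's theorem A = I + B/2 − 1, so I = 519/2 − 5/2 + 1 = 258.

258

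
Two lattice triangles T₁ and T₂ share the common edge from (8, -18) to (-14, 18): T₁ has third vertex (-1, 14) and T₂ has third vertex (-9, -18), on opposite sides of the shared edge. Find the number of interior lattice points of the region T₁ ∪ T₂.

The union is the simple quadrilateral with vertices (8, -18), (-1, 14), (-14, 18), (-9, -18) in order.
By the shoelace formula, twice the signed area is |[8·14 − (-1)·(-18)] + [(-1)·18 − (-14)·14] + [(-14)·(-18) − (-9)·18] + [(-9)·(-18) − 8·(-18)]| = 992, so the area is 496.
The number of boundary lattice points is Σ gcd(|Δx|,|Δy|) = gcd(9,32) + gcd(13,4) + gcd(5,36) + gcd(17,0) = 1+1+1+17 = 20.
By Pick's theorem I = A − B/2 + 1 = 496 − 20/2 + 1 = 487.

487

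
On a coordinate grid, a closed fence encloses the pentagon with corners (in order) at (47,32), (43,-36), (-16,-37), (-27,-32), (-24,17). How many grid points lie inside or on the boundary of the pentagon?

4263

The shoelace formula gives twice the area as |(47·(-36) − 43·32) + (43·(-37) − (-16)·(-36)) + ((-16)·(-32) − (-27)·(-37)) + ((-27)·17 − (-24)·(-32)) + ((-24)·32 − 47·17)| = 8516, so the area is 4258.
Summing gcd(|Δx|,|Δy|) over the edges gives the boundary count: gcd(4,68) + gcd(59,1) + gcd(11,5) + gcd(3,49) + gcd(71,15) = 4+1+1+1+1 = 8.
Pick's theorem gives I = A − B/2 + 1 = 4258 − 8/2 + 1 = 4255, so the closed region contains I + B = 4255 + 8 = 4263 lattice points.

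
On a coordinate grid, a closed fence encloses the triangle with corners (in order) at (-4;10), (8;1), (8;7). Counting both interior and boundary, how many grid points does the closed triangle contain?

43

Using the shoelace formula, 2A = |((-4)·1 − 8·10) + (8·7 − 8·1) + (8·10 − (-4)·7)| = 72, so the area is 36.
Along each edge there are gcd(|Δx|,|Δy|)+1 lattice points, so counting each shared vertex once the boundary has gcd(12,9) + gcd(0,6) + gcd(12,3) = 3+6+3 = 12.
Pick's theorem gives I = A − B/2 + 1 = 36 − 12/2 + 1 = 31, so the closed region contains I + B = 31 + 12 = 43 lattice points.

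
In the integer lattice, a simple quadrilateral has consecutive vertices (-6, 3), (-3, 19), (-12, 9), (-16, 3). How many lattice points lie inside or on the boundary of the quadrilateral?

95

Using the shoelace formula, 2A = |[(-6)·19 − (-3)·3] + [(-3)·9 − (-12)·19] + [(-12)·3 − (-16)·9] + [(-16)·3 − (-6)·3]| = 174, so the area is 87.
Along each edge there are gcd(|Δx|,|Δy|)+1 lattice points, so counting each shared vertex once the boundary has gcd(3,16) + gcd(9,10) + gcd(4,6) + gcd(10,0) = 1+1+2+10 = 14.
Pick's theorem gives I = A − B/2 + 1 = 87 − 14/2 + 1 = 81, so the closed region contains I + B = 81 + 14 = 95 lattice points.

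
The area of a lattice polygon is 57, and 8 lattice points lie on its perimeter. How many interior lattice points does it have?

From Pick's theorem, I = A − B/2 + 1 = 57 − 8/2 + 1 = 54.

54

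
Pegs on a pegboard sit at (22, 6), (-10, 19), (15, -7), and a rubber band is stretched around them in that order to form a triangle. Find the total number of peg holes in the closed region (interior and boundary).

256

The shoelace formula gives twice the area as |(22·19 − (-10)·6) + ((-10)·(-7) − 15·19) + (15·6 − 22·(-7))| = 507, so the area is 507/2.
Summing gcd(|Δx|,|Δy|) over the edges gives the boundary count: gcd(32,13) + gcd(25,26) + gcd(7,13) = 1+1+1 = 3.
Pick's theorem gives I = A − B/2 + 1 = 507/2 − 3/2 + 1 = 253, so the closed region contains I + B = 253 + 3 = 256 lattice points.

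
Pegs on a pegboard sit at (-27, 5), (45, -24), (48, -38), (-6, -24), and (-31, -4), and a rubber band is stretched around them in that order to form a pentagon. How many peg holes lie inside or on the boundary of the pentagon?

1255

By the shoelace formula, twice the signed area is |[(-27)·(-24) − 45·5] + [45·(-38) − 48·(-24)] + [48·(-24) − (-6)·(-38)] + [(-6)·(-4) − (-31)·(-24)] + [(-31)·5 − (-27)·(-4)]| = 2498, so the area is 1249.
The number of boundary lattice points is Σ gcd(|Δx|,|Δy|) = gcd(72,29) + gcd(3,14) + gcd(54,14) + gcd(25,20) + gcd(4,9) = 1+1+2+5+1 = 10.
Pick's theorem gives I = A − B/2 + 1 = 1249 − 10/2 + 1 = 1245, so the closed region contains I + B = 1245 + 10 = 1255 lattice points.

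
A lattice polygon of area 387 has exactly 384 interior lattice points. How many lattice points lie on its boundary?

8

Pick's theorem gives A = I + B/2 − 1, so B = 2(A − I + 1) = 2(387 − 384 + 1) = 8.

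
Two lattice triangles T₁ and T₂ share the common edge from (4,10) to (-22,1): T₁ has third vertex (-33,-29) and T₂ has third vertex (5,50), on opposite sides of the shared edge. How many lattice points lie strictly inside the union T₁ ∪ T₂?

The union is the simple quadrilateral with vertices (4,10), (-33,-29), (-22,1), (5,50) in order.
Using the shoelace formula, 2A = |[4·(-29) − (-33)·10] + [(-33)·1 − (-22)·(-29)] + [(-22)·50 − 5·1] + [5·10 − 4·50]| = 1712, so the area is 856.
Along each edge there are gcd(|Δx|,|Δy|)+1 lattice points, so counting each shared vertex once the boundary has gcd(37,39) + gcd(11,30) + gcd(27,49) + gcd(1,40) = 1+1+1+1 = 4.
By Pick's theorem I = A − B/2 + 1 = 856 − 4/2 + 1 = 855.

855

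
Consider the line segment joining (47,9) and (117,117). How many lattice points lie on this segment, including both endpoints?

The number of lattice points on a segment between lattice points is gcd(|Δx|,|Δy|) + 1 = gcd(70,108) + 1 = 2 + 1 = 3.

3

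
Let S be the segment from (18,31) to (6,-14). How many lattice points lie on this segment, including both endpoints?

The number of lattice points on a segment between lattice points is gcd(|Δx|,|Δy|) + 1 = gcd(12,45) + 1 = 3 + 1 = 4.

4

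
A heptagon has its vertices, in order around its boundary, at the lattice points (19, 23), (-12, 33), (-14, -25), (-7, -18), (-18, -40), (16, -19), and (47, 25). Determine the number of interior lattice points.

2278

Using the shoelace formula, 2A = |(19·33 − (-12)·23) + ((-12)·(-25) − (-14)·33) + ((-14)·(-18) − (-7)·(-25)) + ((-7)·(-40) − (-18)·(-18)) + ((-18)·(-19) − 16·(-40)) + (16·25 − 47·(-19)) + (47·23 − 19·25)| = 4579, so the area is 4579/2.
The number of boundary lattice points is Σ gcd(|Δx|,|Δy|) = gcd(31,10) + gcd(2,58) + gcd(7,7) + gcd(11,22) + gcd(34,21) + gcd(31,44) + gcd(28,2) = 1+2+7+11+1+1+2 = 25.
By Pick's theorem A = I + B/2 − 1, so I = 4579/2 − 25/2 + 1 = 2278.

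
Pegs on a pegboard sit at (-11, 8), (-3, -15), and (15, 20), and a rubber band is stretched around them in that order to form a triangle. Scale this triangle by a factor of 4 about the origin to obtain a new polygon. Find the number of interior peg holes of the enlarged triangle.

By the shoelace formula, twice the signed area is |((-11)·(-15) − (-3)·8) + ((-3)·20 − 15·(-15)) + (15·8 − (-11)·20)| = 694, so the area is 347.
Along each edge there are gcd(|Δx|,|Δy|)+1 lattice points, so counting each shared vertex once the boundary has gcd(8,23) + gcd(18,35) + gcd(26,12) = 1+1+2 = 4.
Scaling by 4 multiplies the area by 4² = 16 (so the new area is 5552) and multiplies the boundary lattice-point count by 4, giving 16.
By Pick's theorem, the interior count of the dilated polygon is 5552 − 16/2 + 1 = 5545.

5545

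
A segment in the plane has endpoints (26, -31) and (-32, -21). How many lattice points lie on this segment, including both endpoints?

3

The number of lattice points on a segment between lattice points is gcd(|Δx|,|Δy|) + 1 = gcd(58,10) + 1 = 2 + 1 = 3.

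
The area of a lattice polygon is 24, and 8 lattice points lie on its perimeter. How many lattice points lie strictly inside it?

Pick's theorem A = I + B/2 − 1 rearranges to I = A − B/2 + 1 = 24 − 8/2 + 1 = 21.

21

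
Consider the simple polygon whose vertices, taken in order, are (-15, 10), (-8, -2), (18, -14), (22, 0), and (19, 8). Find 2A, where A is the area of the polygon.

1052

Using the shoelace formula, 2A = |((-15)·(-2) − (-8)·10) + ((-8)·(-14) − 18·(-2)) + (18·0 − 22·(-14)) + (22·8 − 19·0) + (19·10 − (-15)·8)| = 1052, so the area is 526.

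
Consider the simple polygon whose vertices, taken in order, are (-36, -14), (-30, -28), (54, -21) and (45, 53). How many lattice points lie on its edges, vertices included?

Summing gcd(|Δx|,|Δy|) over the edges gives the boundary count: gcd(6,14) + gcd(84,7) + gcd(9,74) + gcd(81,67) = 2+7+1+1 = 11.

11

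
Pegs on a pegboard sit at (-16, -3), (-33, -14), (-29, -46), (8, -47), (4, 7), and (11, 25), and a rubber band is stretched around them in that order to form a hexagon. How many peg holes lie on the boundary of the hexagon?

10

Summing gcd(|Δx|,|Δy|) over the edges gives the boundary count: gcd(17,11) + gcd(4,32) + gcd(37,1) + gcd(4,54) + gcd(7,18) + gcd(27,28) = 1+4+1+2+1+1 = 10.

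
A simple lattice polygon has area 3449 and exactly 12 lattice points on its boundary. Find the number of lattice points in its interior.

3444

Pick's theorem A = I + B/2 − 1 rearranges to I = A − B/2 + 1 = 3449 − 12/2 + 1 = 3444.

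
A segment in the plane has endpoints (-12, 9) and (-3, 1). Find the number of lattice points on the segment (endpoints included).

2

The number of lattice points on a segment between lattice points is gcd(|Δx|,|Δy|) + 1 = gcd(9,8) + 1 = 1 + 1 = 2.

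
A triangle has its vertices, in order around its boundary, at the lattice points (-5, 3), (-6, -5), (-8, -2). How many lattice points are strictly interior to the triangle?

Using the shoelace formula, 2A = |((-5)·(-5) − (-6)·3) + ((-6)·(-2) − (-8)·(-5)) + ((-8)·3 − (-5)·(-2))| = 19, so the area is 19/2.
Along each edge there are gcd(|Δx|,|Δy|)+1 lattice points, so counting each shared vertex once the boundary has gcd(1,8) + gcd(2,3) + gcd(3,5) = 1+1+1 = 3.
By Pick's theorem A = I + B/2 − 1, so I = 19/2 − 3/2 + 1 = 9.

9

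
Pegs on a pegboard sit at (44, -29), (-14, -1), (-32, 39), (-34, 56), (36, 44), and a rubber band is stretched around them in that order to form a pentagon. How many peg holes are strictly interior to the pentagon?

The shoelace formula gives twice the area as |(44·(-1) − (-14)·(-29)) + ((-14)·39 − (-32)·(-1)) + ((-32)·56 − (-34)·39) + ((-34)·44 − 36·56) + (36·(-29) − 44·44)| = 7986, so the area is 3993.
Along each edge there are gcd(|Δx|,|Δy|)+1 lattice points, so counting each shared vertex once the boundary has gcd(58,28) + gcd(18,40) + gcd(2,17) + gcd(70,12) + gcd(8,73) = 2+2+1+2+1 = 8.
Pick's theorem gives I = A − B/2 + 1 = 3993 − 8/2 + 1 = 3990.

3990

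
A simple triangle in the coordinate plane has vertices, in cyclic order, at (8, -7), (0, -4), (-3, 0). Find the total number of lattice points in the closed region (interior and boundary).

14

Using the shoelace formula, 2A = |(8·(-4) − 0·(-7)) + (0·0 − (-3)·(-4)) + ((-3)·(-7) − 8·0)| = 23, so the area is 11.5.
Along each edge there are gcd(|Δx|,|Δy|)+1 lattice points, so counting each shared vertex once the boundary has gcd(8,3) + gcd(3,4) + gcd(11,7) = 1+1+1 = 3.
Pick's theorem gives I = A − B/2 + 1 = 11.5 − 3/2 + 1 = 11, so the closed region contains I + B = 11 + 3 = 14 lattice points.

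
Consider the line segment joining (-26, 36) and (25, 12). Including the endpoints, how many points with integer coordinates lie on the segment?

4

The number of lattice points on a segment between lattice points is gcd(|Δx|,|Δy|) + 1 = gcd(51,24) + 1 = 3 + 1 = 4.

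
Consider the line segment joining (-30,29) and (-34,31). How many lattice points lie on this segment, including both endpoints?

3

The number of lattice points on a segment between lattice points is gcd(|Δx|,|Δy|) + 1 = gcd(4,2) + 1 = 2 + 1 = 3.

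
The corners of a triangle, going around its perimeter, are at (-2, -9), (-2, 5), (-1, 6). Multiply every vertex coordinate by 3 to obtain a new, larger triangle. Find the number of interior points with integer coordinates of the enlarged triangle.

40

Using the shoelace formula, 2A = |[(-2)·5 − (-2)·(-9)] + [(-2)·6 − (-1)·5] + [(-1)·(-9) − (-2)·6]| = 14, so the area is 7.
The number of boundary lattice points is Σ gcd(|Δx|,|Δy|) = gcd(0,14) + gcd(1,1) + gcd(1,15) = 14+1+1 = 16.
Scaling by 3 multiplies the area by 3² = 9 (so the new area is 63) and multiplies the boundary lattice-point count by 3, giving 48.
By Pick's theorem, the interior count of the dilated polygon is 63 − 48/2 + 1 = 40.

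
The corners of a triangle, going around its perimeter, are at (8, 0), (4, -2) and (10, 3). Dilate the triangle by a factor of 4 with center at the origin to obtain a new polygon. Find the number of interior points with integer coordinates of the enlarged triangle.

The shoelace formula gives twice the area as |[8·(-2) − 4·0] + [4·3 − 10·(-2)] + [10·0 − 8·3]| = 8, so the area is 4.
Along each edge there are gcd(|Δx|,|Δy|)+1 lattice points, so counting each shared vertex once the boundary has gcd(4,2) + gcd(6,5) + gcd(2,3) = 2+1+1 = 4.
Scaling by 4 multiplies the area by 4² = 16 (so the new area is 64) and multiplies the boundary lattice-point count by 4, giving 16.
By Pick's theorem, the interior count of the dilated polygon is 64 − 16/2 + 1 = 57.

57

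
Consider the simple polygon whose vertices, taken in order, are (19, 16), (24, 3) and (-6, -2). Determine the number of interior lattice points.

By the shoelace formula, twice the signed area is |(19·3 − 24·16) + (24·(-2) − (-6)·3) + ((-6)·16 − 19·(-2))| = 415, so the area is 207.5.
Along each edge there are gcd(|Δx|,|Δy|)+1 lattice points, so counting each shared vertex once the boundary has gcd(5,13) + gcd(30,5) + gcd(25,18) = 1+5+1 = 7.
By Pick's theorem A = I + B/2 − 1, so I = 207.5 − 7/2 + 1 = 205.

205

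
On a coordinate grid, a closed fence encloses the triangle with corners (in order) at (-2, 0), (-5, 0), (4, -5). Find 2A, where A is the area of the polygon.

By the shoelace formula, twice the signed area is |((-2)·0 − (-5)·0) + ((-5)·(-5) − 4·0) + (4·0 − (-2)·(-5))| = 15, so the area is 15/2.

15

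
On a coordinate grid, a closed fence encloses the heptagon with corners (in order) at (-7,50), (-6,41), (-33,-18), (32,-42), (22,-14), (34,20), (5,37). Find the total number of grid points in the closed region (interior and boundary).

3253

Using the shoelace formula, 2A = |((-7)·41 − (-6)·50) + ((-6)·(-18) − (-33)·41) + ((-33)·(-42) − 32·(-18)) + (32·(-14) − 22·(-42)) + (22·20 − 34·(-14)) + (34·37 − 5·20) + (5·50 − (-7)·37)| = 6495, so the area is 3247.5.
Summing gcd(|Δx|,|Δy|) over the edges gives the boundary count: gcd(1,9) + gcd(27,59) + gcd(65,24) + gcd(10,28) + gcd(12,34) + gcd(29,17) + gcd(12,13) = 1+1+1+2+2+1+1 = 9.
Pick's theorem gives I = A − B/2 + 1 = 3247.5 − 9/2 + 1 = 3244, so the closed region contains I + B = 3244 + 9 = 3253 lattice points.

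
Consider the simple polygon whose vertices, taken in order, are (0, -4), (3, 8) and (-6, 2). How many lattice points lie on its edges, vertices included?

12

Along each edge there are gcd(|Δx|,|Δy|)+1 lattice points, so counting each shared vertex once the boundary has gcd(3,12) + gcd(9,6) + gcd(6,6) = 3+3+6 = 12.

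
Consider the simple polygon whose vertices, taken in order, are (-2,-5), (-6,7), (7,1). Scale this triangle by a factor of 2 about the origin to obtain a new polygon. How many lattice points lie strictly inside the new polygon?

Using the shoelace formula, 2A = |[(-2)·7 − (-6)·(-5)] + [(-6)·1 − 7·7] + [7·(-5) − (-2)·1]| = 132, so the area is 66.
Summing gcd(|Δx|,|Δy|) over the edges gives the boundary count: gcd(4,12) + gcd(13,6) + gcd(9,6) = 4+1+3 = 8.
Scaling by 2 multiplies the area by 2² = 4 (so the new area is 264) and multiplies the boundary lattice-point count by 2, giving 16.
By Pick's theorem, the interior count of the dilated polygon is 264 − 16/2 + 1 = 257.

257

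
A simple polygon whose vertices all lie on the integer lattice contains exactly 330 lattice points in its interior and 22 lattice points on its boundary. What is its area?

By Pick's theorem, A = I + B/2 − 1 = 330 + 22/2 − 1 = 340.

340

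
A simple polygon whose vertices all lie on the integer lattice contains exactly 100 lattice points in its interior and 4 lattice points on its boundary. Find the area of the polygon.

101

By Pick's theorem, A = I + B/2 − 1 = 100 + 4/2 − 1 = 101.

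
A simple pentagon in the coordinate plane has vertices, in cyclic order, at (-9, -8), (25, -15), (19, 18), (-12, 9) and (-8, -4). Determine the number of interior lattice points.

800

Using the shoelace formula, 2A = |((-9)·(-15) − 25·(-8)) + (25·18 − 19·(-15)) + (19·9 − (-12)·18) + ((-12)·(-4) − (-8)·9) + ((-8)·(-8) − (-9)·(-4))| = 1605, so the area is 802.5.
Along each edge there are gcd(|Δx|,|Δy|)+1 lattice points, so counting each shared vertex once the boundary has gcd(34,7) + gcd(6,33) + gcd(31,9) + gcd(4,13) + gcd(1,4) = 1+3+1+1+1 = 7.
Pick's theorem gives I = A − B/2 + 1 = 802.5 − 7/2 + 1 = 800.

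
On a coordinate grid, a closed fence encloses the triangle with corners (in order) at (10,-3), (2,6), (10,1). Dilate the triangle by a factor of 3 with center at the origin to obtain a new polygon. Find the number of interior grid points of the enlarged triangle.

136

By the shoelace formula, twice the signed area is |[10·6 − 2·(-3)] + [2·1 − 10·6] + [10·(-3) − 10·1]| = 32, so the area is 16.
The number of boundary lattice points is Σ gcd(|Δx|,|Δy|) = gcd(8,9) + gcd(8,5) + gcd(0,4) = 1+1+4 = 6.
Scaling by 3 multiplies the area by 3² = 9 (so the new area is 144) and multiplies the boundary lattice-point count by 3, giving 18.
By Pick's theorem, the interior count of the dilated polygon is 144 − 18/2 + 1 = 136.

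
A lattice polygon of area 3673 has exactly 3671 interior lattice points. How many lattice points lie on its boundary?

6

Pick's theorem gives A = I + B/2 − 1, so B = 2(A − I + 1) = 2(3673 − 3671 + 1) = 6.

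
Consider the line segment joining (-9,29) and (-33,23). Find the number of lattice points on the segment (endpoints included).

7

The number of lattice points on a segment between lattice points is gcd(|Δx|,|Δy|) + 1 = gcd(24,6) + 1 = 6 + 1 = 7.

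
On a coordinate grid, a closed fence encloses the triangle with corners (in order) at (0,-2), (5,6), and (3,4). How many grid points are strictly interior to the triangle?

The shoelace formula gives twice the area as |(0·6 − 5·(-2)) + (5·4 − 3·6) + (3·(-2) − 0·4)| = 6, so the area is 3.
Summing gcd(|Δx|,|Δy|) over the edges gives the boundary count: gcd(5,8) + gcd(2,2) + gcd(3,6) = 1+2+3 = 6.
Pick's theorem gives I = A − B/2 + 1 = 3 − 6/2 + 1 = 1.

1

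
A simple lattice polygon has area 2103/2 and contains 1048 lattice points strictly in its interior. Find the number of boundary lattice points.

9

Pick's theorem gives A = I + B/2 − 1, so B = 2(A − I + 1) = 2(2103/2 − 1048 + 1) = 9.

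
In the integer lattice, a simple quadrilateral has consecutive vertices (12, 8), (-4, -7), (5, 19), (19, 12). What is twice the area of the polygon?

386

Using the shoelace formula, 2A = |[12·(-7) − (-4)·8] + [(-4)·19 − 5·(-7)] + [5·12 − 19·19] + [19·8 − 12·12]| = 386, so the area is 193.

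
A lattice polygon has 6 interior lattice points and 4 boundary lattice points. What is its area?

Pick's theorem states A = I + B/2 − 1, so A = 6 + 4/2 − 1 = 7.

7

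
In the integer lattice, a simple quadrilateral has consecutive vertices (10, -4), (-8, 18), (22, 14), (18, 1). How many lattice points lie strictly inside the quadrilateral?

334

Using the shoelace formula, 2A = |(10·18 − (-8)·(-4)) + ((-8)·14 − 22·18) + (22·1 − 18·14) + (18·(-4) − 10·1)| = 672, so the area is 336.
Along each edge there are gcd(|Δx|,|Δy|)+1 lattice points, so counting each shared vertex once the boundary has gcd(18,22) + gcd(30,4) + gcd(4,13) + gcd(8,5) = 2+2+1+1 = 6.
Pick's theorem gives I = A − B/2 + 1 = 336 − 6/2 + 1 = 334.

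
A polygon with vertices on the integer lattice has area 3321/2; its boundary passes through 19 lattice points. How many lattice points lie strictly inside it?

From Pick's theorem, I = A − B/2 + 1 = 3321/2 − 19/2 + 1 = 1652.

1652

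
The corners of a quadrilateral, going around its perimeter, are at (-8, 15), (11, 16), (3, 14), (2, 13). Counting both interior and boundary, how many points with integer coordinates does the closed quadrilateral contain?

25

The shoelace formula gives twice the area as |((-8)·16 − 11·15) + (11·14 − 3·16) + (3·13 − 2·14) + (2·15 − (-8)·13)| = 42, so the area is 21.
Summing gcd(|Δx|,|Δy|) over the edges gives the boundary count: gcd(19,1) + gcd(8,2) + gcd(1,1) + gcd(10,2) = 1+2+1+2 = 6.
Pick's theorem gives I = A − B/2 + 1 = 21 − 6/2 + 1 = 19, so the closed region contains I + B = 19 + 6 = 25 lattice points.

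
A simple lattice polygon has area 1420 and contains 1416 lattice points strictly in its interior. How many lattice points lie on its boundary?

Pick's theorem gives A = I + B/2 − 1, so B = 2(A − I + 1) = 2(1420 − 1416 + 1) = 10.

10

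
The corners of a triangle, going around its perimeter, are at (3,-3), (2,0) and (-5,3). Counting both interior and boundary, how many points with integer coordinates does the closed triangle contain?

12

By the shoelace formula, twice the signed area is |(3·0 − 2·(-3)) + (2·3 − (-5)·0) + ((-5)·(-3) − 3·3)| = 18, so the area is 9.
The number of boundary lattice points is Σ gcd(|Δx|,|Δy|) = gcd(1,3) + gcd(7,3) + gcd(8,6) = 1+1+2 = 4.
Pick's theorem gives I = A − B/2 + 1 = 9 − 4/2 + 1 = 8, so the closed region contains I + B = 8 + 4 = 12 lattice points.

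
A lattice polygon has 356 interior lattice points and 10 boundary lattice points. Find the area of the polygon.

By Pick's theorem, A = I + B/2 − 1 = 356 + 10/2 − 1 = 360.

360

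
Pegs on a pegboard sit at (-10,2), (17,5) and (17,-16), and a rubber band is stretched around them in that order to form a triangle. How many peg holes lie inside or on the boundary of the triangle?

The shoelace formula gives twice the area as |[(-10)·5 − 17·2] + [17·(-16) − 17·5] + [17·2 − (-10)·(-16)]| = 567, so the area is 567/2.
The number of boundary lattice points is Σ gcd(|Δx|,|Δy|) = gcd(27,3) + gcd(0,21) + gcd(27,18) = 3+21+9 = 33.
Pick's theorem gives I = A − B/2 + 1 = 567/2 − 33/2 + 1 = 268, so the closed region contains I + B = 268 + 33 = 301 lattice points.

301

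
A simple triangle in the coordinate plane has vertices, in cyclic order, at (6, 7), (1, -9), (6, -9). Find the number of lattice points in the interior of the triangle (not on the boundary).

By the shoelace formula, twice the signed area is |[6·(-9) − 1·7] + [1·(-9) − 6·(-9)] + [6·7 − 6·(-9)]| = 80, so the area is 40.
Along each edge there are gcd(|Δx|,|Δy|)+1 lattice points, so counting each shared vertex once the boundary has gcd(5,16) + gcd(5,0) + gcd(0,16) = 1+5+16 = 22.
Pick's theorem gives I = A − B/2 + 1 = 40 − 22/2 + 1 = 30.

30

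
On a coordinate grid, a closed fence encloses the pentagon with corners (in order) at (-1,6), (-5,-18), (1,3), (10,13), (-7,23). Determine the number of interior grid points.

By the shoelace formula, twice the signed area is |[(-1)·(-18) − (-5)·6] + [(-5)·3 − 1·(-18)] + [1·13 − 10·3] + [10·23 − (-7)·13] + [(-7)·6 − (-1)·23]| = 336, so the area is 168.
The number of boundary lattice points is Σ gcd(|Δx|,|Δy|) = gcd(4,24) + gcd(6,21) + gcd(9,10) + gcd(17,10) + gcd(6,17) = 4+3+1+1+1 = 10.
By Pick's theorem A = I + B/2 − 1, so I = 168 − 10/2 + 1 = 164.

164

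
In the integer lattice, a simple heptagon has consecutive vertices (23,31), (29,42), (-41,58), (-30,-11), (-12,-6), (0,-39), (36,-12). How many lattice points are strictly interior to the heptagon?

4479

By the shoelace formula, twice the signed area is |(23·42 − 29·31) + (29·58 − (-41)·42) + ((-41)·(-11) − (-30)·58) + ((-30)·(-6) − (-12)·(-11)) + ((-12)·(-39) − 0·(-6)) + (0·(-12) − 36·(-39)) + (36·31 − 23·(-12))| = 8974, so the area is 4487.
The number of boundary lattice points is Σ gcd(|Δx|,|Δy|) = gcd(6,11) + gcd(70,16) + gcd(11,69) + gcd(18,5) + gcd(12,33) + gcd(36,27) + gcd(13,43) = 1+2+1+1+3+9+1 = 18.
By Pick's theorem A = I + B/2 − 1, so I = 4487 − 18/2 + 1 = 4479.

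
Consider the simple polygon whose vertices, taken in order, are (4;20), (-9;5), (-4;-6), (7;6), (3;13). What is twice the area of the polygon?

By the shoelace formula, twice the signed area is |[4·5 − (-9)·20] + [(-9)·(-6) − (-4)·5] + [(-4)·6 − 7·(-6)] + [7·13 − 3·6] + [3·20 − 4·13]| = 373, so the area is 186.5.

373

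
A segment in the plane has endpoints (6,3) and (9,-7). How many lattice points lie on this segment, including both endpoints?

The number of lattice points on a segment between lattice points is gcd(|Δx|,|Δy|) + 1 = gcd(3,10) + 1 = 1 + 1 = 2.

2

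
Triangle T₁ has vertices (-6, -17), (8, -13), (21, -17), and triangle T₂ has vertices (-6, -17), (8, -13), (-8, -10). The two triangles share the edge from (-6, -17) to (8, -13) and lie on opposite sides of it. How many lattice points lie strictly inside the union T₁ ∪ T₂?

The union is the simple quadrilateral with vertices (-6, -17), (21, -17), (8, -13), (-8, -10) in order.
By the shoelace formula, twice the signed area is |[(-6)·(-17) − 21·(-17)] + [21·(-13) − 8·(-17)] + [8·(-10) − (-8)·(-13)] + [(-8)·(-17) − (-6)·(-10)]| = 214, so the area is 107.
Along each edge there are gcd(|Δx|,|Δy|)+1 lattice points, so counting each shared vertex once the boundary has gcd(27,0) + gcd(13,4) + gcd(16,3) + gcd(2,7) = 27+1+1+1 = 30.
By Pick's theorem I = A − B/2 + 1 = 107 − 30/2 + 1 = 93.

93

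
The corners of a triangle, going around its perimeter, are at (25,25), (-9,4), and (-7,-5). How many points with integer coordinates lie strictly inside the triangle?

173

The shoelace formula gives twice the area as |[25·4 − (-9)·25] + [(-9)·(-5) − (-7)·4] + [(-7)·25 − 25·(-5)]| = 348, so the area is 174.
Along each edge there are gcd(|Δx|,|Δy|)+1 lattice points, so counting each shared vertex once the boundary has gcd(34,21) + gcd(2,9) + gcd(32,30) = 1+1+2 = 4.
By Pick's theorem A = I + B/2 − 1, so I = 174 − 4/2 + 1 = 173.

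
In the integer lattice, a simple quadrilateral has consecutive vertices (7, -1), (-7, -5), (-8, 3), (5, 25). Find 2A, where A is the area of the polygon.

The shoelace formula gives twice the area as |[7·(-5) − (-7)·(-1)] + [(-7)·3 − (-8)·(-5)] + [(-8)·25 − 5·3] + [5·(-1) − 7·25]| = 498, so the area is 249.

498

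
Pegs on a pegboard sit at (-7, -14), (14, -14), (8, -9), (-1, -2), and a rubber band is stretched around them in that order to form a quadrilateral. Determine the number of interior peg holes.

114

The shoelace formula gives twice the area as |((-7)·(-14) − 14·(-14)) + (14·(-9) − 8·(-14)) + (8·(-2) − (-1)·(-9)) + ((-1)·(-14) − (-7)·(-2))| = 255, so the area is 127.5.
The number of boundary lattice points is Σ gcd(|Δx|,|Δy|) = gcd(21,0) + gcd(6,5) + gcd(9,7) + gcd(6,12) = 21+1+1+6 = 29.
Pick's theorem gives I = A − B/2 + 1 = 127.5 − 29/2 + 1 = 114.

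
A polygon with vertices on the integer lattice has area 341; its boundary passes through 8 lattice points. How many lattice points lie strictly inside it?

338

From Pick's theorem, I = A − B/2 + 1 = 341 − 8/2 + 1 = 338.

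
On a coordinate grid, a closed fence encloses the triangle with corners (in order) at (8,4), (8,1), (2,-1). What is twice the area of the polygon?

18

By the shoelace formula, twice the signed area is |(8·1 − 8·4) + (8·(-1) − 2·1) + (2·4 − 8·(-1))| = 18, so the area is 9.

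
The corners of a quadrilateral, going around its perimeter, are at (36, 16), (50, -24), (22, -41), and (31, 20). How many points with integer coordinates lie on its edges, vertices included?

5

Along each edge there are gcd(|Δx|,|Δy|)+1 lattice points, so counting each shared vertex once the boundary has gcd(14,40) + gcd(28,17) + gcd(9,61) + gcd(5,4) = 2+1+1+1 = 5.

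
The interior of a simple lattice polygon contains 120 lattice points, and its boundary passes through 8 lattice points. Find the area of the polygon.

123

By Pick's theorem, A = I + B/2 − 1 = 120 + 8/2 − 1 = 123.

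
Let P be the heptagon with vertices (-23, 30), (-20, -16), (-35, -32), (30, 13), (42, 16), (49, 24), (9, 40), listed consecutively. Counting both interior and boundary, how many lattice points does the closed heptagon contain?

2334

By the shoelace formula, twice the signed area is |[(-23)·(-16) − (-20)·30] + [(-20)·(-32) − (-35)·(-16)] + [(-35)·13 − 30·(-32)] + [30·16 − 42·13] + [42·24 − 49·16] + [49·40 − 9·24] + [9·30 − (-23)·40]| = 4645, so the area is 2322.5.
The number of boundary lattice points is Σ gcd(|Δx|,|Δy|) = gcd(3,46) + gcd(15,16) + gcd(65,45) + gcd(12,3) + gcd(7,8) + gcd(40,16) + gcd(32,10) = 1+1+5+3+1+8+2 = 21.
Pick's theorem gives I = A − B/2 + 1 = 2322.5 − 21/2 + 1 = 2313, so the closed region contains I + B = 2313 + 21 = 2334 lattice points.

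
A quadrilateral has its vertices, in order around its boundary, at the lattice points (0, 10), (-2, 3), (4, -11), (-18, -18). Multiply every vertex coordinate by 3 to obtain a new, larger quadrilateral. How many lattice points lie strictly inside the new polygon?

The shoelace formula gives twice the area as |(0·3 − (-2)·10) + ((-2)·(-11) − 4·3) + (4·(-18) − (-18)·(-11)) + ((-18)·10 − 0·(-18))| = 420, so the area is 210.
Along each edge there are gcd(|Δx|,|Δy|)+1 lattice points, so counting each shared vertex once the boundary has gcd(2,7) + gcd(6,14) + gcd(22,7) + gcd(18,28) = 1+2+1+2 = 6.
Scaling by 3 multiplies the area by 3² = 9 (so the new area is 1890) and multiplies the boundary lattice-point count by 3, giving 18.
By Pick's theorem, the interior count of the dilated polygon is 1890 − 18/2 + 1 = 1882.

1882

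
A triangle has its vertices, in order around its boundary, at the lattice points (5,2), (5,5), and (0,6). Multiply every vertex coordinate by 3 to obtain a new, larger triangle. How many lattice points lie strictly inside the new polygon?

61

The shoelace formula gives twice the area as |(5·5 − 5·2) + (5·6 − 0·5) + (0·2 − 5·6)| = 15, so the area is 15/2.
Summing gcd(|Δx|,|Δy|) over the edges gives the boundary count: gcd(0,3) + gcd(5,1) + gcd(5,4) = 3+1+1 = 5.
Scaling by 3 multiplies the area by 3² = 9 (so the new area is 135/2) and multiplies the boundary lattice-point count by 3, giving 15.
By Pick's theorem, the interior count of the dilated polygon is 135/2 − 15/2 + 1 = 61.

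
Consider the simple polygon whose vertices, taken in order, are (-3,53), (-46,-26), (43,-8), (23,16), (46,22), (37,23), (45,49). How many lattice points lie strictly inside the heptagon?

Using the shoelace formula, 2A = |((-3)·(-26) − (-46)·53) + ((-46)·(-8) − 43·(-26)) + (43·16 − 23·(-8)) + (23·22 − 46·16) + (46·23 − 37·22) + (37·49 − 45·23) + (45·53 − (-3)·49)| = 8198, so the area is 4099.
Summing gcd(|Δx|,|Δy|) over the edges gives the boundary count: gcd(43,79) + gcd(89,18) + gcd(20,24) + gcd(23,6) + gcd(9,1) + gcd(8,26) + gcd(48,4) = 1+1+4+1+1+2+4 = 14.
By Pick's theorem A = I + B/2 − 1, so I = 4099 − 14/2 + 1 = 4093.

4093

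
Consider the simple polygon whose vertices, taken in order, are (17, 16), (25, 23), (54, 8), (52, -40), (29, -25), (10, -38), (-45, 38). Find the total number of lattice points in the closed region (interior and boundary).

By the shoelace formula, twice the signed area is |(17·23 − 25·16) + (25·8 − 54·23) + (54·(-40) − 52·8) + (52·(-25) − 29·(-40)) + (29·(-38) − 10·(-25)) + (10·38 − (-45)·(-38)) + ((-45)·16 − 17·38)| = 7315, so the area is 7315/2.
The number of boundary lattice points is Σ gcd(|Δx|,|Δy|) = gcd(8,7) + gcd(29,15) + gcd(2,48) + gcd(23,15) + gcd(19,13) + gcd(55,76) + gcd(62,22) = 1+1+2+1+1+1+2 = 9.
Pick's theorem gives I = A − B/2 + 1 = 7315/2 − 9/2 + 1 = 3654, so the closed region contains I + B = 3654 + 9 = 3663 lattice points.

3663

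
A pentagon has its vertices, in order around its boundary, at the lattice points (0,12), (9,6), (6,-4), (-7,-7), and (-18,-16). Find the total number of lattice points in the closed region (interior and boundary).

245

By the shoelace formula, twice the signed area is |(0·6 − 9·12) + (9·(-4) − 6·6) + (6·(-7) − (-7)·(-4)) + ((-7)·(-16) − (-18)·(-7)) + ((-18)·12 − 0·(-16))| = 480, so the area is 240.
The number of boundary lattice points is Σ gcd(|Δx|,|Δy|) = gcd(9,6) + gcd(3,10) + gcd(13,3) + gcd(11,9) + gcd(18,28) = 3+1+1+1+2 = 8.
Pick's theorem gives I = A − B/2 + 1 = 240 − 8/2 + 1 = 237, so the closed region contains I + B = 237 + 8 = 245 lattice points.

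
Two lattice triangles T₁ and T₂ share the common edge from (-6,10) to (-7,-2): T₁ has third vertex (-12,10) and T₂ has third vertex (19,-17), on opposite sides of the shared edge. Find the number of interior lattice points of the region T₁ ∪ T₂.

The union is the simple quadrilateral with vertices (-6,10), (-12,10), (-7,-2), (19,-17) in order.
Using the shoelace formula, 2A = |[(-6)·10 − (-12)·10] + [(-12)·(-2) − (-7)·10] + [(-7)·(-17) − 19·(-2)] + [19·10 − (-6)·(-17)]| = 399, so the area is 199.5.
Along each edge there are gcd(|Δx|,|Δy|)+1 lattice points, so counting each shared vertex once the boundary has gcd(6,0) + gcd(5,12) + gcd(26,15) + gcd(25,27) = 6+1+1+1 = 9.
By Pick's theorem I = A − B/2 + 1 = 199.5 − 9/2 + 1 = 196.

196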